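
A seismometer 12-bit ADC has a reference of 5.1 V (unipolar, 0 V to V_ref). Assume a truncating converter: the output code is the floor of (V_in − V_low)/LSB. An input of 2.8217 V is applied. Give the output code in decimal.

LSB = 5.1 V / 4096 = 1.245 mV.
(2.8217 − 0) / 0.00124512 = 2266.212 LSBs.
So the output code is 2266.

code 2266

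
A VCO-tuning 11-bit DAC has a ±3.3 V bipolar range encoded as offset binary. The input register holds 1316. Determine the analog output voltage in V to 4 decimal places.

0.9410 V

LSB = 6.6 V / 2^11 = 3.223 mV.
V_out = (−3.3) + 1316 × 0.00322266 V = 0.941016 V.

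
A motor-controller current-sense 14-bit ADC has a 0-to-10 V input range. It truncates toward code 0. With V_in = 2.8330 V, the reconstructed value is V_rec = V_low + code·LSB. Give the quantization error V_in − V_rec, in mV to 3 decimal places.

One LSB is 10 V / 16384 = 0.610 mV.
(V_in − V_low)/LSB = (2.8330 − 0)/0.000610352 = 4641.5872 → code 4641 (floor).
V_rec = 0 + 4641·0.000610352 = 2.8326416 V.
V_in − V_rec = 0.000358398 V = 0.358 mV.

0.358 mV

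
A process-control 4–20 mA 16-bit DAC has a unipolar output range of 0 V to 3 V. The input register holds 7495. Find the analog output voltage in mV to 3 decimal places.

LSB = 3 V / 2^16 = 45.78 µV.
V_out = 0 + 7495 × 4.57764e-05 V = 0.343094 V.
= 343.094 mV.

343.094 mV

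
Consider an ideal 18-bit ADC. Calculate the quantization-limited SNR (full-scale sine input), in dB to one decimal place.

110.1 dB

SNR ≈ 6.02·N + 1.76 dB = 6.02·18 + 1.76 = 110.12 dB.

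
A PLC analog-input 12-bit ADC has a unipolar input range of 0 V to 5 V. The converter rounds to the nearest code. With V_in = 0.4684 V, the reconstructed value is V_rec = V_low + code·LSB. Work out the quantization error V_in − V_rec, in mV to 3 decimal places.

-0.350 mV

LSB = 5/2^12 = 1.221 mV.
Scaled input = 383.7133 LSBs, so code = 384.
V_rec = 0 + 384·0.0012207 = 0.46875 V.
Error = 0.4684 − 0.46875 = -0.00035 V = -0.350 mV.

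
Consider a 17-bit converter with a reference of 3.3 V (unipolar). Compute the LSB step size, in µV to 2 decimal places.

Full-scale span = 3.3 V.
LSB = 3.3 / 2^17 = 3.3 / 131072 = 2.5177e-05 V = 25.18 µV.

25.18 µV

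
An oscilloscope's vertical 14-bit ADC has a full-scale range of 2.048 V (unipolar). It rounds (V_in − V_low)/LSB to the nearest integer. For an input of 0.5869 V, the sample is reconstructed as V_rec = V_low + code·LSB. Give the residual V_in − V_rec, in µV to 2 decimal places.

One LSB is 2.048 V / 16384 = 125.00 µV.
(V_in − V_low)/LSB = (0.5869 − 0)/0.000125 = 4695.2000 → code 4695 (round).
Reconstructed: 0.586875 V.
Difference: 2.5e-05 V → 25.00 µV.

25.00 µV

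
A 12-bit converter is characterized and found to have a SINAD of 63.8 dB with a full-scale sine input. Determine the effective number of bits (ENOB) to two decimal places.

10.31 bits

ENOB = (SINAD − 1.76) / 6.02 = (63.8 − 1.76)/6.02 = 10.306.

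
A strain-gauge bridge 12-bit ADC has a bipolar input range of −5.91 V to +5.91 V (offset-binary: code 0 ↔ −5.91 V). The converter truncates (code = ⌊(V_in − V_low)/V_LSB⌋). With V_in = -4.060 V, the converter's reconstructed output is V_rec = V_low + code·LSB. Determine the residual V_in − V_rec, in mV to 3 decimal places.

LSB = 11.82/2^12 = 2.886 mV.
Scaled input = 641.0829 LSBs, so code = 641.
V_rec = (−5.91) + 641·0.00288574 = -4.0602393 V.
V_in − V_rec = 0.000239258 V = 0.239 mV.

0.239 mV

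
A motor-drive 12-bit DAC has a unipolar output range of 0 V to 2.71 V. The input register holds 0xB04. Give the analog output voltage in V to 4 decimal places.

LSB = 2.71 V / 2^12 = 0.662 mV.
Code 0xB04 = 2820 decimal.
V_out = 0 + 2820 × 0.000661621 V = 1.86577 V.

1.8658 V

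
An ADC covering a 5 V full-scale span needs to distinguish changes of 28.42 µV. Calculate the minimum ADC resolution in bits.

Number of steps required ≥ 5 V / 28.42 µV = 175932.44.
Need 2^N ≥ 175932.44; 2^17 = 131072, 2^18 = 262144.
Minimum N = 18.

18 bits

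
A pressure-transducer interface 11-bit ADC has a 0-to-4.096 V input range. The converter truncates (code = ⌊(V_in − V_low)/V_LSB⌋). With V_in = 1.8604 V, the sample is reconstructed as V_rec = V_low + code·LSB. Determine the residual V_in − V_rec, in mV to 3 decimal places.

One LSB is 4.096 V / 2048 = 2.000 mV.
(1.8604 − 0)/0.002 = 930.2000; ⌊·⌋ gives code 930.
Code 930 maps back to 0 + 930×0.002 V = 1.86 V.
V_in − V_rec = 0.0004 V = 0.400 mV.

0.400 mV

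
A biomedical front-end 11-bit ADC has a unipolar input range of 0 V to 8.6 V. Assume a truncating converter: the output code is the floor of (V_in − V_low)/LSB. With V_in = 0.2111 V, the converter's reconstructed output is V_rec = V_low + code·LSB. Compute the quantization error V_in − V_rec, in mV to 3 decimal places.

1.139 mV

Step size: 8.6 V ÷ 2^11 = 4.199 mV.
(0.2111 − 0)/0.00419922 = 50.2713; ⌊·⌋ gives code 50.
Code 50 maps back to 0 + 50×0.00419922 V = 0.20996094 V.
Difference: 0.00113906 V → 1.139 mV.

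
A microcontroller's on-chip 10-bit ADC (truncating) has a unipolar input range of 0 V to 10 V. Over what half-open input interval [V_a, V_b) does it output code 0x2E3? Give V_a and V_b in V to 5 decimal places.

[7.21680 V, 7.22656 V)

LSB = 10/2^10 = 9.766 mV.
Code 0x2E3 = 739 decimal.
V_a = V_low + 739·LSB = 7.2168 V; V_b = V_low + 740·LSB = 7.22656 V.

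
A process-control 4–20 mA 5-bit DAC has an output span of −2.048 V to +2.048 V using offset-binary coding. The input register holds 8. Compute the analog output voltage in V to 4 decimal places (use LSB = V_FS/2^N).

LSB = 4.096 V / 2^5 = 128.000 mV.
V_out = (−2.048) + 8 × 0.128 V = -1.024 V.

-1.0240 V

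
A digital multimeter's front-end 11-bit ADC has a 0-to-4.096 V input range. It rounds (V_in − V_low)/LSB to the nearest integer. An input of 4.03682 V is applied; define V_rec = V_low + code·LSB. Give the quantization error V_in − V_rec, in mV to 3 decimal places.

Step size: 4.096 V ÷ 2^11 = 2.000 mV.
(V_in − V_low)/LSB = (4.03682 − 0)/0.002 = 2018.4100 → code 2018 (round).
Code 2018 maps back to 0 + 2018×0.002 V = 4.036 V.
Difference: 0.00082 V → 0.820 mV.

0.820 mV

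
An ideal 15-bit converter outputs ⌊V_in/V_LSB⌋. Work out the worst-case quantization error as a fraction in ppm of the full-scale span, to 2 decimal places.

Truncating → worst-case error = 1 LSB = V_FS/2^15, so 1e+06/32768 = 30.5176 ppm of full scale.

30.52 ppm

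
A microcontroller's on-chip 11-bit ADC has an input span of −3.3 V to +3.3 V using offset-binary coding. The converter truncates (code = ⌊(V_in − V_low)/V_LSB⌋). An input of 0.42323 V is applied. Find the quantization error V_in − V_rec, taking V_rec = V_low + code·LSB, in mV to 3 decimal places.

1.062 mV

Step size: 6.6 V ÷ 2^11 = 3.223 mV.
(0.42323 − (−3.3))/0.00322266 = 1155.3296; ⌊·⌋ gives code 1155.
V_rec = (−3.3) + 1155·0.00322266 = 0.42216797 V.
Difference: 0.00106203 V → 1.062 mV.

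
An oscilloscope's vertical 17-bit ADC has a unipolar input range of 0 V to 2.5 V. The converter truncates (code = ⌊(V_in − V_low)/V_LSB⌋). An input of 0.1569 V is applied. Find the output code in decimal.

code 8226

LSB = 2.5 V / 131072 = 19.07 µV.
Input sits at 8226.079 steps above V_low.
Floor → code 8226.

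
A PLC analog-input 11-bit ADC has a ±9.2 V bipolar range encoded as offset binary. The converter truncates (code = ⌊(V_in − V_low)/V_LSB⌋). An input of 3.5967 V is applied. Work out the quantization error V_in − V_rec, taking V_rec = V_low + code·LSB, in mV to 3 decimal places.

Step size: 18.4 V ÷ 2^11 = 8.984 mV.
Scaled input = 1424.3283 LSBs, so code = 1424.
Reconstructed: 3.59375 V.
V_in − V_rec = 0.00295 V = 2.950 mV.

2.950 mV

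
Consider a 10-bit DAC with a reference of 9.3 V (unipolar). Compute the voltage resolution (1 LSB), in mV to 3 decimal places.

9.082 mV

Full-scale span = 9.3 V.
LSB = 9.3 / 2^10 = 9.3 / 1024 = 0.00908203 V = 9.082 mV.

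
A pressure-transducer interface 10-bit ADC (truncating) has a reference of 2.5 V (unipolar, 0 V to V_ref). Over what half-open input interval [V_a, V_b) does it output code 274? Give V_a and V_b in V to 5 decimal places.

LSB = 2.5/2^10 = 2.441 mV.
V_a = V_low + 274·LSB = 0.668945 V; V_b = V_low + 275·LSB = 0.671387 V.

[0.66895 V, 0.67139 V)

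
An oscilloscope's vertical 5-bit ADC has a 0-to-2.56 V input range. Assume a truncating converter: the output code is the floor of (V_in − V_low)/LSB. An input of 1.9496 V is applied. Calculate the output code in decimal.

With 32 levels over 2.56 V, one step is 80.000 mV.
(1.9496 − 0) / 0.08 = 24.370 LSBs.
So the output code is 24.

code 24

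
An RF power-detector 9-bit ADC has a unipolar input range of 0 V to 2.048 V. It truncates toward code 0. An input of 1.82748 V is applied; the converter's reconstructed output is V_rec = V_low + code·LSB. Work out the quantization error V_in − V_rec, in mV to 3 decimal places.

3.480 mV

One LSB is 2.048 V / 512 = 4.000 mV.
(V_in − V_low)/LSB = (1.82748 − 0)/0.004 = 456.8700 → code 456 (floor).
Reconstructed: 1.824 V.
V_in − V_rec = 0.00348 V = 3.480 mV.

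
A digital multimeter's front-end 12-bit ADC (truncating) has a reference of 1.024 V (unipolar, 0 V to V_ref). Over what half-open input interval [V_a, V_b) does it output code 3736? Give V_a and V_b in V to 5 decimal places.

LSB = 1.024/2^12 = 250.00 µV.
V_a = V_low + 3736·LSB = 0.934 V; V_b = V_low + 3737·LSB = 0.93425 V.

[0.93400 V, 0.93425 V)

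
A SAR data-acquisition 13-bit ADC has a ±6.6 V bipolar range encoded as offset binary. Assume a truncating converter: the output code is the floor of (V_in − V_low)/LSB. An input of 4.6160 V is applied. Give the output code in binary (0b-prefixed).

Full-scale span = 13.2 V; LSB = 13.2/2^13 = 1.611 mV.
Input sits at 6960.718 steps above V_low.
So the output code is 6960.
In binary (0b-prefixed): 0b1101100110000.

code 0b1101100110000 (decimal 6960)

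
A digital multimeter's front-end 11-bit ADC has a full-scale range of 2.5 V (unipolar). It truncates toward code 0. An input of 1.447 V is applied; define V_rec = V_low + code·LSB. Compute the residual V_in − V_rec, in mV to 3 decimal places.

0.467 mV

One LSB is 2.5 V / 2048 = 1.221 mV.
(V_in − V_low)/LSB = (1.447 − 0)/0.0012207 = 1185.3824 → code 1185 (floor).
Code 1185 maps back to 0 + 1185×0.0012207 V = 1.4465332 V.
Difference: 0.000466797 V → 0.467 mV.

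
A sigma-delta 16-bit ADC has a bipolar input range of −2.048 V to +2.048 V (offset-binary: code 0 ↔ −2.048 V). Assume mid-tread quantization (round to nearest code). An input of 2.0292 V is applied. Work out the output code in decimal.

code 65235

LSB = 4.096 V / 65536 = 62.50 µV.
(2.0292 − (−2.048)) / 6.25e-05 = 65235.200 LSBs.
So the output code is 65235.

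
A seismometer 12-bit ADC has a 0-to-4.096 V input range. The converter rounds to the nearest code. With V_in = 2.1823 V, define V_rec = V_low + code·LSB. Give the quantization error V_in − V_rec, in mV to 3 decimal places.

0.300 mV

LSB = 4.096/2^12 = 1.000 mV.
Scaled input = 2182.3000 LSBs, so code = 2182.
Code 2182 maps back to 0 + 2182×0.001 V = 2.182 V.
V_in − V_rec = 0.0003 V = 0.300 mV.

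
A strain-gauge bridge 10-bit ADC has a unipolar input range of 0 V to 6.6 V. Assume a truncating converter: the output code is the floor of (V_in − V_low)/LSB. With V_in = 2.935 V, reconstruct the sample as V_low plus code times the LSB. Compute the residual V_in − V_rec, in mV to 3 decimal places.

2.383 mV

One LSB is 6.6 V / 1024 = 6.445 mV.
(V_in − V_low)/LSB = (2.935 − 0)/0.00644531 = 455.3697 → code 455 (floor).
Reconstructed: 2.9326172 V.
Difference: 0.00238281 V → 2.383 mV.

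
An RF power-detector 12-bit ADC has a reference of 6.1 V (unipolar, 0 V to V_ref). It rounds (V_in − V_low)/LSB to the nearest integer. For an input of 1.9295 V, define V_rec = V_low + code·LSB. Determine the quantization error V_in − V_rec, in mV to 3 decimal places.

-0.578 mV

One LSB is 6.1 V / 4096 = 1.489 mV.
(1.9295 − 0)/0.00148926 = 1295.6118; round gives code 1296.
Code 1296 maps back to 0 + 1296×0.00148926 V = 1.9300781 V.
Difference: -0.000578125 V → -0.578 mV.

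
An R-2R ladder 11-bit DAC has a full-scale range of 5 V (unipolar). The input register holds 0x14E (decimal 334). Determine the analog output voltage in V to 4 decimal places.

0.8154 V

LSB = 5 V / 2^11 = 2.441 mV.
Code 0x14E = 334 decimal.
V_out = 0 + 334 × 0.00244141 V = 0.81543 V.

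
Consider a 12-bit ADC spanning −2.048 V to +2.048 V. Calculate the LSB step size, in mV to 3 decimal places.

Full-scale span = 4.096 V.
LSB = 4.096 / 2^12 = 4.096 / 4096 = 0.001 V = 1.000 mV.

1.000 mV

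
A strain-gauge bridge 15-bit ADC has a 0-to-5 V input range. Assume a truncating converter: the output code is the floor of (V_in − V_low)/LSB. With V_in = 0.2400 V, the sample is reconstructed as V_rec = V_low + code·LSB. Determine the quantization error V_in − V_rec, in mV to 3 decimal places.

Step size: 5 V ÷ 2^15 = 152.59 µV.
Scaled input = 1572.8640 LSBs, so code = 1572.
V_rec = 0 + 1572·0.000152588 = 0.23986816 V.
Error = 0.2400 − 0.23986816 = 0.000131836 V = 0.132 mV.

0.132 mV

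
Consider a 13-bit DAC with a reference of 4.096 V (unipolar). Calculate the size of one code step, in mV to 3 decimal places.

0.500 mV

Full-scale span = 4.096 V.
LSB = 4.096 / 2^13 = 4.096 / 8192 = 0.0005 V = 0.500 mV.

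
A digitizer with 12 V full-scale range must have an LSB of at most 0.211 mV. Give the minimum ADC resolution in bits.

Number of steps required ≥ 12 V / 0.211 mV = 56872.04.
Need 2^N ≥ 56872.04; 2^15 = 32768, 2^16 = 65536.
Minimum N = 16.

16 bits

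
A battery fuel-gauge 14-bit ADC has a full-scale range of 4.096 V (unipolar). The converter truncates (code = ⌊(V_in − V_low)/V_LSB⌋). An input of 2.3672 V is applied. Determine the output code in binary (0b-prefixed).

code 0b10010011111100 (decimal 9468)

Full-scale span = 4.096 V; LSB = 4.096/2^14 = 250.00 µV.
(2.3672 − 0) / 0.00025 = 9468.800 LSBs.
Floor → code 9468.
In binary (0b-prefixed): 0b10010011111100.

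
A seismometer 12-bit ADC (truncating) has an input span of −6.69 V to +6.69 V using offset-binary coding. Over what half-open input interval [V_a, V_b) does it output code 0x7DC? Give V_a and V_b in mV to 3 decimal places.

[-117.598 mV, -114.331 mV)

LSB = 13.38/2^12 = 3.267 mV.
Code 0x7DC = 2012 decimal.
V_a = V_low + 2012·LSB = -0.117598 V; V_b = V_low + 2013·LSB = -0.114331 V.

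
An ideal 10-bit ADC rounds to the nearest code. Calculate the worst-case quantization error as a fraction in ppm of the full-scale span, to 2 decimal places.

488.28 ppm

Rounding → worst-case error = ½ LSB = V_FS/2^11, so 1e+06/2048 = 488.281 ppm of full scale.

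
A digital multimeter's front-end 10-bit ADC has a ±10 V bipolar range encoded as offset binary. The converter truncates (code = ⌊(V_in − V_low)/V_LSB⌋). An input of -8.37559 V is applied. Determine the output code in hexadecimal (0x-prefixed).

code 0x53 (decimal 83)

Full-scale span = 20 V; LSB = 20/2^10 = 19.531 mV.
(-8.37559 − (−10)) / 0.0195312 = 83.170 LSBs.
So the output code is 83.
In hexadecimal (0x-prefixed): 0x53.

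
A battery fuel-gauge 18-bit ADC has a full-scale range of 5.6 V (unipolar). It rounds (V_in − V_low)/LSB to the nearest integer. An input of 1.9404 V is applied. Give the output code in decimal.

With 262144 levels over 5.6 V, one step is 21.36 µV.
(V_in − V_low)/LSB = (1.9404 − 0) / 2.13623e-05 = 90832.896.
Round → code 90833.

code 90833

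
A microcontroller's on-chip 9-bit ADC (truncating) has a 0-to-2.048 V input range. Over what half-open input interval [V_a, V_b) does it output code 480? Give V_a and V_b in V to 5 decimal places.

LSB = 2.048/2^9 = 4.000 mV.
V_a = V_low + 480·LSB = 1.92 V; V_b = V_low + 481·LSB = 1.924 V.

[1.92000 V, 1.92400 V)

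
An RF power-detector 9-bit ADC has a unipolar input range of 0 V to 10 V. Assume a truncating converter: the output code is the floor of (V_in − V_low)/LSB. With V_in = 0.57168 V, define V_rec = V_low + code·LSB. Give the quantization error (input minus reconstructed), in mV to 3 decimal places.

5.274 mV

One LSB is 10 V / 512 = 19.531 mV.
(0.57168 − 0)/0.0195312 = 29.2700; ⌊·⌋ gives code 29.
Reconstructed: 0.56640625 V.
V_in − V_rec = 0.00527375 V = 5.274 mV.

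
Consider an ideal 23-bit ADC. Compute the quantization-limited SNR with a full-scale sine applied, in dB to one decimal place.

140.2 dB

SNR ≈ 6.02·N + 1.76 dB = 6.02·23 + 1.76 = 140.22 dB.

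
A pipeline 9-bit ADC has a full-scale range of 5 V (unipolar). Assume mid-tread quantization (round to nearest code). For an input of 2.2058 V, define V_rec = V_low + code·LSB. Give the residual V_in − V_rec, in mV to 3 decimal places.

-1.231 mV

LSB = 5/2^9 = 9.766 mV.
Scaled input = 225.8739 LSBs, so code = 226.
Reconstructed: 2.2070312 V.
V_in − V_rec = -0.00123125 V = -1.231 mV.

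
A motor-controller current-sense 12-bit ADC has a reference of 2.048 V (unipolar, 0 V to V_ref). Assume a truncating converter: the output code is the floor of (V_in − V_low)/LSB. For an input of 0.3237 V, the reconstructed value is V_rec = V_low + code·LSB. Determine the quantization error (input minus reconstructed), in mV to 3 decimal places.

0.200 mV

LSB = 2.048/2^12 = 0.500 mV.
Scaled input = 647.4000 LSBs, so code = 647.
Code 647 maps back to 0 + 647×0.0005 V = 0.3235 V.
Difference: 0.0002 V → 0.200 mV.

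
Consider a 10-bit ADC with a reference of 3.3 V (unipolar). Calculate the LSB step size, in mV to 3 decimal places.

Full-scale span = 3.3 V.
LSB = 3.3 / 2^10 = 3.3 / 1024 = 0.00322266 V = 3.223 mV.

3.223 mV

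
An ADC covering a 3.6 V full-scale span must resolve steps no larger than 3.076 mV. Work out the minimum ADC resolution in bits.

11 bits

Number of steps required ≥ 3.6 V / 3.076 mV = 1170.35.
Need 2^N ≥ 1170.35; 2^10 = 1024, 2^11 = 2048.
Minimum N = 11.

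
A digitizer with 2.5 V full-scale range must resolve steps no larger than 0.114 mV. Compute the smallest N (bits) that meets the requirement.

15 bits

Number of steps required ≥ 2.5 V / 0.114 mV = 21929.82.
Need 2^N ≥ 21929.82; 2^14 = 16384, 2^15 = 32768.
Minimum N = 15.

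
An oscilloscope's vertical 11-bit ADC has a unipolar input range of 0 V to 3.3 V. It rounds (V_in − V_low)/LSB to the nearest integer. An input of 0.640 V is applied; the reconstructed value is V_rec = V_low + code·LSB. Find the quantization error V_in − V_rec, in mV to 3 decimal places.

0.303 mV

One LSB is 3.3 V / 2048 = 1.611 mV.
(0.640 − 0)/0.00161133 = 397.1879; round gives code 397.
V_rec = 0 + 397·0.00161133 = 0.63969727 V.
Difference: 0.000302734 V → 0.303 mV.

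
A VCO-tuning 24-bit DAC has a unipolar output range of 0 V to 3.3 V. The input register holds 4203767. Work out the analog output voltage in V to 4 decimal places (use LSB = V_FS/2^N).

LSB = 3.3 V / 2^24 = 0.20 µV.
V_out = 0 + 4203767 × 1.96695e-07 V = 0.826861 V.

0.8269 V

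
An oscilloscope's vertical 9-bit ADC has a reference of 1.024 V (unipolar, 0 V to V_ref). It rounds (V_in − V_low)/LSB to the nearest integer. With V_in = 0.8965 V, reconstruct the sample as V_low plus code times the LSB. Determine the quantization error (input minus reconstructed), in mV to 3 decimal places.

One LSB is 1.024 V / 512 = 2.000 mV.
Scaled input = 448.2500 LSBs, so code = 448.
Reconstructed: 0.896 V.
Difference: 0.0005 V → 0.500 mV.

0.500 mV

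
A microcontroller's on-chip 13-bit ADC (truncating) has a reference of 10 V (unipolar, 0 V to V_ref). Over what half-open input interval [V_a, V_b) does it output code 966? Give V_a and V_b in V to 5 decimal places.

[1.17920 V, 1.18042 V)

LSB = 10/2^13 = 1.221 mV.
V_a = V_low + 966·LSB = 1.1792 V; V_b = V_low + 967·LSB = 1.18042 V.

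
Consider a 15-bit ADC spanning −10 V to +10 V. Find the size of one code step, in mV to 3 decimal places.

0.610 mV

Full-scale span = 20 V.
LSB = 20 / 2^15 = 20 / 32768 = 0.000610352 V = 0.610 mV.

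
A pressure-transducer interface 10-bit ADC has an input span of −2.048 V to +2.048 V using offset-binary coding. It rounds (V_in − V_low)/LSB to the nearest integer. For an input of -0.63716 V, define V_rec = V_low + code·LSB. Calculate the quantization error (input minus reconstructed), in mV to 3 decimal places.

One LSB is 4.096 V / 1024 = 4.000 mV.
(-0.63716 − (−2.048))/0.004 = 352.7100; round gives code 353.
Code 353 maps back to (−2.048) + 353×0.004 V = -0.636 V.
V_in − V_rec = -0.00116 V = -1.160 mV.

-1.160 mV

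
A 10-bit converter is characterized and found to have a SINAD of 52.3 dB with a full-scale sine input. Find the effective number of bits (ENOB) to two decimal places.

8.40 bits

ENOB = (SINAD − 1.76) / 6.02 = (52.3 − 1.76)/6.02 = 8.395.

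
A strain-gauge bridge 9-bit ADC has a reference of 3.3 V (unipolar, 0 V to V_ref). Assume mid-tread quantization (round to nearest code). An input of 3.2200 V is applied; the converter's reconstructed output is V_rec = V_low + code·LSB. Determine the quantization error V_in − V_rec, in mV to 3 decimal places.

LSB = 3.3/2^9 = 6.445 mV.
Scaled input = 499.5879 LSBs, so code = 500.
V_rec = 0 + 500·0.00644531 = 3.2226562 V.
V_in − V_rec = -0.00265625 V = -2.656 mV.

-2.656 mV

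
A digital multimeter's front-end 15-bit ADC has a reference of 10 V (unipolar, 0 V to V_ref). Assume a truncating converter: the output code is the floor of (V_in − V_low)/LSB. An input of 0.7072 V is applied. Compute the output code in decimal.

code 2317

Full-scale span = 10 V; LSB = 10/2^15 = 305.18 µV.
(0.7072 − 0) / 0.000305176 = 2317.353 LSBs.
Floor → code 2317.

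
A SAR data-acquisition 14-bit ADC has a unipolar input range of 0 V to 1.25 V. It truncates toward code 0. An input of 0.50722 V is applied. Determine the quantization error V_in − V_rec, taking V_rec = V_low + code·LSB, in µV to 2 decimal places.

LSB = 1.25/2^14 = 76.29 µV.
Scaled input = 6648.2340 LSBs, so code = 6648.
Reconstructed: 0.50720215 V.
V_in − V_rec = 1.78516e-05 V = 17.85 µV.

17.85 µV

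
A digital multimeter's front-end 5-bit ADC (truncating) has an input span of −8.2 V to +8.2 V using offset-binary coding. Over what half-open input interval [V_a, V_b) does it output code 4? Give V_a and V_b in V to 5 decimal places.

[-6.15000 V, -5.63750 V)

LSB = 16.4/2^5 = 0.5125 V.
V_a = V_low + 4·LSB = -6.15 V; V_b = V_low + 5·LSB = -5.6375 V.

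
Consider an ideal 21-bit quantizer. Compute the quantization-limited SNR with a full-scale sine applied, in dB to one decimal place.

SNR ≈ 6.02·N + 1.76 dB = 6.02·21 + 1.76 = 128.18 dB.

128.2 dB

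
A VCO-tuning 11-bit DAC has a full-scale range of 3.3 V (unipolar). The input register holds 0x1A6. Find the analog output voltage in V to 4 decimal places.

0.6800 V

LSB = 3.3 V / 2^11 = 1.611 mV.
Code 0x1A6 = 422 decimal.
V_out = 0 + 422 × 0.00161133 V = 0.67998 V.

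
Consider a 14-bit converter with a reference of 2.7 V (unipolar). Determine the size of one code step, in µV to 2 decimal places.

164.79 µV

Full-scale span = 2.7 V.
LSB = 2.7 / 2^14 = 2.7 / 16384 = 0.000164795 V = 164.79 µV.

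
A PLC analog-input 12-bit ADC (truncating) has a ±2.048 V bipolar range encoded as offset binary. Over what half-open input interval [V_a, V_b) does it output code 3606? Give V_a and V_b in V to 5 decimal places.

[1.55800 V, 1.55900 V)

LSB = 4.096/2^12 = 1.000 mV.
V_a = V_low + 3606·LSB = 1.558 V; V_b = V_low + 3607·LSB = 1.559 V.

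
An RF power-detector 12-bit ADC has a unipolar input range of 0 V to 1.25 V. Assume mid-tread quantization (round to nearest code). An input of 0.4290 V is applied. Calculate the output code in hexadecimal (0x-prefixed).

code 0x57E (decimal 1406)

With 4096 levels over 1.25 V, one step is 305.18 µV.
(V_in − V_low)/LSB = (0.4290 − 0) / 0.000305176 = 1405.747.
So the output code is 1406.
In hexadecimal (0x-prefixed): 0x57E.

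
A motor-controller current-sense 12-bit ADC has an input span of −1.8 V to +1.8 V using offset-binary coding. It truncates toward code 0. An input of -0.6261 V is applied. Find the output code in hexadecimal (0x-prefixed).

Full-scale span = 3.6 V; LSB = 3.6/2^12 = 0.879 mV.
(-0.6261 − (−1.8)) / 0.000878906 = 1335.637 LSBs.
So the output code is 1335.
In hexadecimal (0x-prefixed): 0x537.

code 0x537 (decimal 1335)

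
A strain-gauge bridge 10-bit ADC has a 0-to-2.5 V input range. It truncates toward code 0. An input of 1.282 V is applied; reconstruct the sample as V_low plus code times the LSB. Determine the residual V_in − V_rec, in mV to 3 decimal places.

LSB = 2.5/2^10 = 2.441 mV.
(1.282 − 0)/0.00244141 = 525.1072; ⌊·⌋ gives code 525.
Reconstructed: 1.2817383 V.
V_in − V_rec = 0.000261719 V = 0.262 mV.

0.262 mV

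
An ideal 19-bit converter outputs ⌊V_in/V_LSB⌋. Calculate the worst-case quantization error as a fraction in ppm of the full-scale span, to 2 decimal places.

Truncating → worst-case error = 1 LSB = V_FS/2^19, so 1e+06/524288 = 1.90735 ppm of full scale.

1.91 ppm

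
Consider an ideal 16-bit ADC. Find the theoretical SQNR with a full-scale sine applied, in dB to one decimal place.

98.1 dB

SNR ≈ 6.02·N + 1.76 dB = 6.02·16 + 1.76 = 98.08 dB.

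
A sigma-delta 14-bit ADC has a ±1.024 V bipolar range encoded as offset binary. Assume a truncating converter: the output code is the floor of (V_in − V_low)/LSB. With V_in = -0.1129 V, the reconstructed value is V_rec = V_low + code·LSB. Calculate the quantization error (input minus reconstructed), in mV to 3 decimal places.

0.100 mV

LSB = 2.048/2^14 = 125.00 µV.
Scaled input = 7288.8000 LSBs, so code = 7288.
Reconstructed: -0.113 V.
V_in − V_rec = 0.0001 V = 0.100 mV.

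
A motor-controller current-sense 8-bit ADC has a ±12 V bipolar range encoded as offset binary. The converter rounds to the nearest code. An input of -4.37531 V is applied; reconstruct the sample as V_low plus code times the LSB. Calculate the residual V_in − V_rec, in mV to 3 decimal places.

LSB = 24/2^8 = 93.750 mV.
(V_in − V_low)/LSB = (-4.37531 − (−12))/0.09375 = 81.3300 → code 81 (round).
Reconstructed: -4.40625 V.
Difference: 0.03094 V → 30.940 mV.

30.940 mV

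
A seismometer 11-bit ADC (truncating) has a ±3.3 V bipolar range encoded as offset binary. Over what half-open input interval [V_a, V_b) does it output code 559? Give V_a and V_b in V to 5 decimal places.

LSB = 6.6/2^11 = 3.223 mV.
V_a = V_low + 559·LSB = -1.49854 V; V_b = V_low + 560·LSB = -1.49531 V.

[-1.49854 V, -1.49531 V)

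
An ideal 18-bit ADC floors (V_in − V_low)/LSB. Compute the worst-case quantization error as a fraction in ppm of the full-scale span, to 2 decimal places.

3.81 ppm

Truncating → worst-case error = 1 LSB = V_FS/2^18, so 1e+06/262144 = 3.8147 ppm of full scale.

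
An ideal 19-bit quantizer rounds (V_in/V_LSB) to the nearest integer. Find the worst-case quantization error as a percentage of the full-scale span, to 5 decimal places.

Rounding → worst-case error = ½ LSB = V_FS/2^20, so 100/1048576 = 9.53674e-05 % of full scale.

0.00010 %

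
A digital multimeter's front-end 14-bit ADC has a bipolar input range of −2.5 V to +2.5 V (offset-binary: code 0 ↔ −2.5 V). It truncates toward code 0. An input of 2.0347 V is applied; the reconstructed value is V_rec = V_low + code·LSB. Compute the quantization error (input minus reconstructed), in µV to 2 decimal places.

93.07 µV

Step size: 5 V ÷ 2^14 = 305.18 µV.
(V_in − V_low)/LSB = (2.0347 − (−2.5))/0.000305176 = 14859.3050 → code 14859 (floor).
Reconstructed: 2.0346069 V.
Error = 2.0347 − 2.0346069 = 9.30664e-05 V = 93.07 µV.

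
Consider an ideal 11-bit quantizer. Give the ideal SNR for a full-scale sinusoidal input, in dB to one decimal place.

68.0 dB

SNR ≈ 6.02·N + 1.76 dB = 6.02·11 + 1.76 = 67.98 dB.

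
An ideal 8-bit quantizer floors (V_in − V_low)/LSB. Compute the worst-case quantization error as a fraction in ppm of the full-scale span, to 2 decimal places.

Truncating → worst-case error = 1 LSB = V_FS/2^8, so 1e+06/256 = 3906.25 ppm of full scale.

3906.25 ppm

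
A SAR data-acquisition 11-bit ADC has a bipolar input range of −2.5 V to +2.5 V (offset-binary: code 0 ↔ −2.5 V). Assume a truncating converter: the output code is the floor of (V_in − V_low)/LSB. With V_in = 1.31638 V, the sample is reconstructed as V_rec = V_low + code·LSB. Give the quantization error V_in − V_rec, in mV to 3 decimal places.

LSB = 5/2^11 = 2.441 mV.
(V_in − V_low)/LSB = (1.31638 − (−2.5))/0.00244141 = 1563.1892 → code 1563 (floor).
V_rec = (−2.5) + 1563·0.00244141 = 1.315918 V.
V_in − V_rec = 0.000462031 V = 0.462 mV.

0.462 mV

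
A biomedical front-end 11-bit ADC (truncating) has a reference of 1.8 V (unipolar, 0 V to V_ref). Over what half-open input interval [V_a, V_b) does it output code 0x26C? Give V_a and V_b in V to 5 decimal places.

LSB = 1.8/2^11 = 0.879 mV.
Code 0x26C = 620 decimal.
V_a = V_low + 620·LSB = 0.544922 V; V_b = V_low + 621·LSB = 0.545801 V.

[0.54492 V, 0.54580 V)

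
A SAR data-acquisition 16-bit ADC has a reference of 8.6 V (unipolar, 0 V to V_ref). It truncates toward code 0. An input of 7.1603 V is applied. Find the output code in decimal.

code 54564

With 65536 levels over 8.6 V, one step is 131.23 µV.
(V_in − V_low)/LSB = (7.1603 − 0) / 0.000131226 = 54564.816.
⌊·⌋(54564.816) = 54564.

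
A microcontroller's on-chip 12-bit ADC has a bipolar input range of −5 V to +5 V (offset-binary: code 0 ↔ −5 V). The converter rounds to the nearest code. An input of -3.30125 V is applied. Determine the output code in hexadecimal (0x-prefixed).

Full-scale span = 10 V; LSB = 10/2^12 = 2.441 mV.
(V_in − V_low)/LSB = (-3.30125 − (−5)) / 0.00244141 = 695.808.
round(695.808) = 696.
In hexadecimal (0x-prefixed): 0x2B8.

code 0x2B8 (decimal 696)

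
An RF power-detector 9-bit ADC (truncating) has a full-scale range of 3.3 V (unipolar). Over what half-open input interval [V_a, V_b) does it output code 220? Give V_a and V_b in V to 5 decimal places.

[1.41797 V, 1.42441 V)

LSB = 3.3/2^9 = 6.445 mV.
V_a = V_low + 220·LSB = 1.41797 V; V_b = V_low + 221·LSB = 1.42441 V.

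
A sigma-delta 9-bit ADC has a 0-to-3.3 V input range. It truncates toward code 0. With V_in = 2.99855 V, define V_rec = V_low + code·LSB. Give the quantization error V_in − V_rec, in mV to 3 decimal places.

1.480 mV

LSB = 3.3/2^9 = 6.445 mV.
(2.99855 − 0)/0.00644531 = 465.2296; ⌊·⌋ gives code 465.
V_rec = 0 + 465·0.00644531 = 2.9970703 V.
Error = 2.99855 − 2.9970703 = 0.00147969 V = 1.480 mV.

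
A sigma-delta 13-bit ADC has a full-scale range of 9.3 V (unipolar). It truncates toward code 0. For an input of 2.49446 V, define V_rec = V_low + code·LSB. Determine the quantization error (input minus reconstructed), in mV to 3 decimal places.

Step size: 9.3 V ÷ 2^13 = 1.135 mV.
(V_in − V_low)/LSB = (2.49446 − 0)/0.00113525 = 2197.2706 → code 2197 (floor).
Reconstructed: 2.4941528 V.
Difference: 0.000307168 V → 0.307 mV.

0.307 mV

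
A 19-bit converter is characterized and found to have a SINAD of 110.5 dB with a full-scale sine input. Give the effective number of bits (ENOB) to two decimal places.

ENOB = (SINAD − 1.76) / 6.02 = (110.5 − 1.76)/6.02 = 18.063.

18.06 bits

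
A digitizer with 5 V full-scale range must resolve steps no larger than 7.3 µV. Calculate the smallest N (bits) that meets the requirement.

Number of steps required ≥ 5 V / 7.3 µV = 684931.51.
Need 2^N ≥ 684931.51; 2^19 = 524288, 2^20 = 1048576.
Minimum N = 20.

20 bits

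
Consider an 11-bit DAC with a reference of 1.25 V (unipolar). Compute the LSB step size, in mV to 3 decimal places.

0.610 mV

Full-scale span = 1.25 V.
LSB = 1.25 / 2^11 = 1.25 / 2048 = 0.000610352 V = 0.610 mV.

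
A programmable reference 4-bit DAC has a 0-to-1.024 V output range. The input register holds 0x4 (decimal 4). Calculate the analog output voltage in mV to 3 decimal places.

LSB = 1.024 V / 2^4 = 64.000 mV.
Code 0x4 = 4 decimal.
V_out = 0 + 4 × 0.064 V = 0.256 V.
= 256.000 mV.

256.000 mV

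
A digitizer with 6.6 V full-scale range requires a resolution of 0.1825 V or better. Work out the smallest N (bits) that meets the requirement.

Number of steps required ≥ 6.6 V / 0.1825 V = 36.16.
Need 2^N ≥ 36.16; 2^5 = 32, 2^6 = 64.
Minimum N = 6.

6 bits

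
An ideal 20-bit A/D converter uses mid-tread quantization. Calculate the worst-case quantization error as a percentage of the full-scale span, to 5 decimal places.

Rounding → worst-case error = ½ LSB = V_FS/2^21, so 100/2097152 = 4.76837e-05 % of full scale.

0.00005 %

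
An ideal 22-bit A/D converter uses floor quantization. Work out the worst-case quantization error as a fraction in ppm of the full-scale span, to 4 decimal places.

Truncating → worst-case error = 1 LSB = V_FS/2^22, so 1e+06/4194304 = 0.238419 ppm of full scale.

0.2384 ppm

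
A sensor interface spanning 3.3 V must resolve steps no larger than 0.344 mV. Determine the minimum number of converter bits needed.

Number of steps required ≥ 3.3 V / 0.344 mV = 9593.02.
Need 2^N ≥ 9593.02; 2^13 = 8192, 2^14 = 16384.
Minimum N = 14.

14 bits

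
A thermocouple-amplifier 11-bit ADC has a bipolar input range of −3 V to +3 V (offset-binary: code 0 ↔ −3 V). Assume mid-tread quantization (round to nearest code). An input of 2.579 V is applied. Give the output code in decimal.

LSB = 6 V / 2048 = 2.930 mV.
Input sits at 1904.299 steps above V_low.
So the output code is 1904.

code 1904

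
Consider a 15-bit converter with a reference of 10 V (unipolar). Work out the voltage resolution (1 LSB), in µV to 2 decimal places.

305.18 µV

Full-scale span = 10 V.
LSB = 10 / 2^15 = 10 / 32768 = 0.000305176 V = 305.18 µV.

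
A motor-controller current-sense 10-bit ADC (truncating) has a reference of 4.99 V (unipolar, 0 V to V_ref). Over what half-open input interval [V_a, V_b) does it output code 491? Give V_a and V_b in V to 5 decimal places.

[2.39267 V, 2.39754 V)

LSB = 4.99/2^10 = 4.873 mV.
V_a = V_low + 491·LSB = 2.39267 V; V_b = V_low + 492·LSB = 2.39754 V.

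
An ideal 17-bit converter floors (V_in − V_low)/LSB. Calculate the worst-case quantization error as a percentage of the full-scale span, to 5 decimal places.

0.00076 %

Truncating → worst-case error = 1 LSB = V_FS/2^17, so 100/131072 = 0.000762939 % of full scale.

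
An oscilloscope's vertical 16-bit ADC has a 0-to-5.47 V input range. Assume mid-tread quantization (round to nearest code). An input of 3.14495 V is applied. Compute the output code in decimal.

code 37680

With 65536 levels over 5.47 V, one step is 83.47 µV.
(3.14495 − 0) / 8.34656e-05 = 37679.606 LSBs.
So the output code is 37680.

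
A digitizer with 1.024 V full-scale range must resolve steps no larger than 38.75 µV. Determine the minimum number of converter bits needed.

15 bits

Number of steps required ≥ 1.024 V / 38.75 µV = 26425.81.
Need 2^N ≥ 26425.81; 2^14 = 16384, 2^15 = 32768.
Minimum N = 15.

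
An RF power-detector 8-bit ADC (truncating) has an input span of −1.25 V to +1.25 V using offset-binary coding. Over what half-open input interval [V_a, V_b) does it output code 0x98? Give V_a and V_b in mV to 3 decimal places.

[234.375 mV, 244.141 mV)

LSB = 2.5/2^8 = 9.766 mV.
Code 0x98 = 152 decimal.
V_a = V_low + 152·LSB = 0.234375 V; V_b = V_low + 153·LSB = 0.244141 V.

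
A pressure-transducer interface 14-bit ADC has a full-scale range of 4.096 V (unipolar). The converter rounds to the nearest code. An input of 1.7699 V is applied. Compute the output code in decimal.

LSB = 4.096 V / 16384 = 250.00 µV.
(V_in − V_low)/LSB = (1.7699 − 0) / 0.00025 = 7079.600.
Round → code 7080.

code 7080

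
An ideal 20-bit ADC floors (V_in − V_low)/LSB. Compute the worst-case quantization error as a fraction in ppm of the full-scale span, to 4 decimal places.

Truncating → worst-case error = 1 LSB = V_FS/2^20, so 1e+06/1048576 = 0.953674 ppm of full scale.

0.9537 ppm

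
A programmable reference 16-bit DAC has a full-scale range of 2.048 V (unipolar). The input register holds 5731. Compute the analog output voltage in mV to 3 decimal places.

LSB = 2.048 V / 2^16 = 31.25 µV.
V_out = 0 + 5731 × 3.125e-05 V = 0.179094 V.
= 179.094 mV.

179.094 mV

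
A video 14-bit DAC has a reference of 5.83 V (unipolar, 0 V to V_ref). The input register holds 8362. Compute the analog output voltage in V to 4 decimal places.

2.9755 V

LSB = 5.83 V / 2^14 = 355.83 µV.
V_out = 0 + 8362 × 0.000355835 V = 2.97549 V.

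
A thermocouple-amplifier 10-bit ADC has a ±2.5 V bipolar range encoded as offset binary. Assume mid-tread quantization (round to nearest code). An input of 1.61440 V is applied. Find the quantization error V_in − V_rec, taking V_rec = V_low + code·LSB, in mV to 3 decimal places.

One LSB is 5 V / 1024 = 4.883 mV.
Scaled input = 842.6291 LSBs, so code = 843.
V_rec = (−2.5) + 843·0.00488281 = 1.6162109 V.
Error = 1.61440 − 1.6162109 = -0.00181094 V = -1.811 mV.

-1.811 mV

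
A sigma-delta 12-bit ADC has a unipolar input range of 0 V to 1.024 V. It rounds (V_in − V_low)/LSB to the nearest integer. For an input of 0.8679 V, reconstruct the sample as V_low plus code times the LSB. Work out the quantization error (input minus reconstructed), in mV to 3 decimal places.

LSB = 1.024/2^12 = 250.00 µV.
(V_in − V_low)/LSB = (0.8679 − 0)/0.00025 = 3471.6000 → code 3472 (round).
V_rec = 0 + 3472·0.00025 = 0.868 V.
V_in − V_rec = -0.0001 V = -0.100 mV.

-0.100 mV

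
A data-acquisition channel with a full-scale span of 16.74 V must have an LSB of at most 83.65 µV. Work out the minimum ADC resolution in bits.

18 bits

Number of steps required ≥ 16.74 V / 83.65 µV = 200119.55.
Need 2^N ≥ 200119.55; 2^17 = 131072, 2^18 = 262144.
Minimum N = 18.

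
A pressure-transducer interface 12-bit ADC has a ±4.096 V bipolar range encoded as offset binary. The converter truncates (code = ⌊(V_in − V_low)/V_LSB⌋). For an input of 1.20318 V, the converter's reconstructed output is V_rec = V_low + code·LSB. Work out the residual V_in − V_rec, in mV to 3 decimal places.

1.180 mV

Step size: 8.192 V ÷ 2^12 = 2.000 mV.
(1.20318 − (−4.096))/0.002 = 2649.5900; ⌊·⌋ gives code 2649.
Code 2649 maps back to (−4.096) + 2649×0.002 V = 1.202 V.
Difference: 0.00118 V → 1.180 mV.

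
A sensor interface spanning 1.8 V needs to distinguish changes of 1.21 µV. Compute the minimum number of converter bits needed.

Number of steps required ≥ 1.8 V / 1.21 µV = 1487603.31.
Need 2^N ≥ 1487603.31; 2^20 = 1048576, 2^21 = 2097152.
Minimum N = 21.

21 bits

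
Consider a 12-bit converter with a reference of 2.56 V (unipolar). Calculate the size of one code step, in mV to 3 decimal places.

Full-scale span = 2.56 V.
LSB = 2.56 / 2^12 = 2.56 / 4096 = 0.000625 V = 0.625 mV.

0.625 mV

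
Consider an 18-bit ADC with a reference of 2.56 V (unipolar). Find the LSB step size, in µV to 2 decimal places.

Full-scale span = 2.56 V.
LSB = 2.56 / 2^18 = 2.56 / 262144 = 9.76563e-06 V = 9.77 µV.

9.77 µV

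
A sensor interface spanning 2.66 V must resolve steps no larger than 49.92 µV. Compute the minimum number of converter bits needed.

Number of steps required ≥ 2.66 V / 49.92 µV = 53285.26.
Need 2^N ≥ 53285.26; 2^15 = 32768, 2^16 = 65536.
Minimum N = 16.

16 bits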